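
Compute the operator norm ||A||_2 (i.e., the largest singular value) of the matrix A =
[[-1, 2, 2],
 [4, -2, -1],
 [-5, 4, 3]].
||A||_2 = sqrt((80 + sqrt(5332))/2) ≈ 8.747 (= sqrt(largest eigenvalue of A^T A))

||A||_2 = sigma_max(A) = sqrt(lambda_max(A^T A)). Form the symmetric matrix M = A^T A =
[[42, -30, -21],
 [-30, 24, 18],
 [-21, 18, 14]].
Its characteristic polynomial (trace, sum of principal 2x2 minors, determinant of M give the coefficients) is
  p(λ) = det(λ I - M) = λ^3 - 80λ^2 + 267λ.
The constant term is 0, so λ = 0 is a root. Dividing out λ leaves p(λ) = λ(λ^2 - 80λ + 267). For λ^2 - 80λ + 267 the discriminant is 5332. It is nonnegative but not a perfect square, so the roots are real and irrational: λ = (80 ± sqrt(5332))/2 ≈ 76.5103, 3.4897.
So the eigenvalues of A^T A are ≈ 0, 3.4897, 76.5103 (all ≥ 0, as they must be for A^T A). The largest is λ_max = (80 + sqrt(5332))/2 ≈ 76.5103, hence ||A||_2 = sqrt(λ_max) = sqrt((80 + sqrt(5332))/2) ≈ 8.747.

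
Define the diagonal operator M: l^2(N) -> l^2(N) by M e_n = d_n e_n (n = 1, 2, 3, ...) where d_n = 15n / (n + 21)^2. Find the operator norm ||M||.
||M|| = 5/28 (attained at n = 21)

For M diagonal, ||M|| = sup_n |d_n|. Treat f(x) = 15x / (x + 21)^2 for real x > 0. By the quotient rule, f'(x) = 15(21 - x)/(x + 21)^3, which is positive for x < 21 and negative for x > 21. So f has a unique maximum at x = 21, and since 21 is a positive integer, the supremum over n ≥ 1 is attained at n = 21: d_21 = 15·21/(21 + 21)^2 = 15·21/1764 = 5/28. Hence ||M|| = 5/28.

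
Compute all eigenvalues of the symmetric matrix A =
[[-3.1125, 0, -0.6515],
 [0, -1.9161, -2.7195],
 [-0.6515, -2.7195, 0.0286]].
sigma(A) ≈ {-4, -3, 2}

A is real symmetric, so its spectrum consists of real eigenvalues. Expanding the characteristic polynomial of the displayed matrix gives
  det(λ I - A) = p(λ) = λ^3 + (5)λ^2 + (-2)λ + (-24).
Solving p(λ) = 0 yields eigenvalues ≈ -4, -3, 2. (A is shown rounded to 4 decimals, so these recover the underlying integer eigenvalues to within that precision.)
Verification: the trace of A = -5 equals the sum of eigenvalues -5, and det(A) ≈ 24.0001 matches the eigenvalue product 24.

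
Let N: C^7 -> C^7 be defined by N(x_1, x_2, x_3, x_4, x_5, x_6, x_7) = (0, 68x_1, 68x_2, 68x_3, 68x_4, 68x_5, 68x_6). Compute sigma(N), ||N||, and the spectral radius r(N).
sigma(N) = {0}; ||N|| = 68; r(N) = 0. (N is nilpotent with N^7 = 0.)

On C^7, N is a strictly lower-triangular matrix with 68 on the subdiagonal and zeros elsewhere, so its characteristic polynomial is lambda^7 and every eigenvalue is 0: sigma(N) = {0}. For the operator norm, N e_i = 68e_{i+1} for i = 1, ..., 6 and N e_7 = 0, so the singular values of N are 68 (with multiplicity 6) and 0; hence ||N|| = 68. The spectral radius r(N) = max|lambda| = 0. Note ||N|| > r(N) — characteristic of non-normal nilpotent operators. Indeed N^7 = 0.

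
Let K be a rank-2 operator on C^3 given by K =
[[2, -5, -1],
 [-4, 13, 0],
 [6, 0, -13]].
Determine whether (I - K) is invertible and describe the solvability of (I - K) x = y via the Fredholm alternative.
(I - K) is invertible (det(I - K) = -184 ≠ 0), so for every y in C^3 the equation (I - K) x = y has a unique solution.

K has rank 2 and factors as K = U V^T = u1 v1^T + u2 v2^T with u1 = (1, -3, -2), v1 = (0, -3, 2), u2 = (-1, 2, -3), v2 = (-2, 2, 3) (multiplying out reproduces the displayed K). The nonzero eigenvalues of U V^T coincide with those of the 2 x 2 matrix G = V^T U = [[v1·u1, v1·u2], [v2·u1, v2·u2]] = [[5, -12], [-14, -3]], and by the Sylvester determinant identity det(I_3 - U V^T) = det(I_2 - V^T U) = det([[-4, 12], [14, 4]]) = (-4)(4) - (12)(14) = -184. (Direct check: I - K =
[[-1, 5, 1],
 [4, -12, 0],
 [-6, 0, 14]]
has determinant -184.) The finite-dimensional Fredholm alternative says: either (I - K) is invertible, or ker(I - K) ≠ {0} and then range(I - K) = ker((I - K)^*)^⊥, with dim ker(I - K) = dim ker((I - K)^*). Since det(I - K) ≠ 0, 1 is not an eigenvalue of K and ker(I - K) = {0}, so we are in the first case: for every y there is a unique x = (I - K)^(-1) y. (Explicitly, by the Woodbury identity, (I - U V^T)^(-1) = I + U (I_2 - G)^(-1) V^T.)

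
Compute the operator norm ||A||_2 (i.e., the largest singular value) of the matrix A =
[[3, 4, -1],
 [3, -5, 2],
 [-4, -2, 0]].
||A||_2 ≈ 7.0957 (= sqrt(largest eigenvalue of A^T A))

||A||_2 = sigma_max(A) = sqrt(lambda_max(A^T A)). Form the symmetric matrix M = A^T A =
[[34, 5, 3],
 [5, 45, -14],
 [3, -14, 5]].
Its characteristic polynomial (trace, sum of principal 2x2 minors, determinant of M give the coefficients) is
  p(λ) = det(λ I - M) = λ^3 - 84λ^2 + 1695λ - 36.
No integer candidate from the rational root theorem (±divisors of 36) is a root, so the roots are irrational. The cubic discriminant is Δ = 799832772 > 0, so there are three distinct real roots. p(0) = -36 and p(1) = 1576 have opposite signs, so a root lies in (0, 1); Newton's method refines it to λ ≈ 0.0213. p(33) = 360 and p(34) = -206 have opposite signs, so a root lies in (33, 34); Newton's method refines it to λ ≈ 33.6292. p(50) = -286 and p(51) = 576 have opposite signs, so a root lies in (50, 51); Newton's method refines it to λ ≈ 50.3496. Check (Vieta): the three roots sum to 84, matching tr M = 84.
So the eigenvalues of A^T A are ≈ 0.0213, 33.6292, 50.3496 (all ≥ 0, as they must be for A^T A). The largest is λ_max ≈ 50.3496, hence ||A||_2 = sqrt(λ_max) ≈ 7.0957.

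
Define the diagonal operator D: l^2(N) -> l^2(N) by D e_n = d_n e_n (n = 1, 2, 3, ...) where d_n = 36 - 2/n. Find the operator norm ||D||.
||D|| = 36

For a diagonal operator on l^2 with entries d_n, ||D|| = sup_n |d_n|. Here d_1 = 34, d_2 = 35, ..., and d_n = 36 - 2/n increases monotonically toward 36. All terms lie in [34, 36), so |d_n| = d_n and the supremum is the limit 36, which is not attained by any individual d_n. Hence ||D|| = 36.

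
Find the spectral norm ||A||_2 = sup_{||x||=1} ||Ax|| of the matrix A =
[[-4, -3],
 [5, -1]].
||A||_2 = sqrt((51 + sqrt(1157))/2) ≈ 6.5198 (= sqrt(largest eigenvalue of A^T A))

||A||_2 = sigma_max(A) = sqrt(lambda_max(A^T A)). Form the symmetric matrix M = A^T A =
[[41, 7],
 [7, 10]].
Its characteristic polynomial (trace, determinant of M give the coefficients) is
  p(λ) = det(λ I - M) = λ^2 - 51λ + 361.
For λ^2 - 51λ + 361 the discriminant is 1157. It is nonnegative but not a perfect square, so the roots are real and irrational: λ = (51 ± sqrt(1157))/2 ≈ 42.5074, 8.4926.
So the eigenvalues of A^T A are ≈ 8.4926, 42.5074 (all ≥ 0, as they must be for A^T A). The largest is λ_max = (51 + sqrt(1157))/2 ≈ 42.5074, hence ||A||_2 = sqrt(λ_max) = sqrt((51 + sqrt(1157))/2) ≈ 6.5198.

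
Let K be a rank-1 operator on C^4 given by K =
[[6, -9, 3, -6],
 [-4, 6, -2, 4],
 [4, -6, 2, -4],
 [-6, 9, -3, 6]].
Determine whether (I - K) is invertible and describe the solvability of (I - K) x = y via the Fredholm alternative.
(I - K) is invertible (det(I - K) = -19 ≠ 0), so for every y in C^4 the equation (I - K) x = y has a unique solution.

K has rank 1, so it is an outer product K = u v^T: every row of K is a multiple of one row vector. Reading off the entries, u = (3, -2, 2, -3) and v = (2, -3, 1, -2) (row i of K equals u_i·v^T). A rank-one matrix u v^T satisfies K u = u (v·u) and kills the (3)-dimensional subspace v^⊥, so its characteristic polynomial is lambda^3 (lambda - v·u) with v·u = tr K = 20. Hence the eigenvalues of I - K are 1 (multiplicity 3) and 1 - (20) = -19, so det(I - K) = -19. (Direct check: I - K =
[[-5, 9, -3, 6],
 [4, -5, 2, -4],
 [-4, 6, -1, 4],
 [6, -9, 3, -5]]
has determinant -19.) The finite-dimensional Fredholm alternative says: either (I - K) is invertible, or ker(I - K) ≠ {0} and then range(I - K) = ker((I - K)^*)^⊥, with dim ker(I - K) = dim ker((I - K)^*). Since det(I - K) ≠ 0, 1 is not an eigenvalue of K and ker(I - K) = {0}, so we are in the first case: for every y there is a unique x = (I - K)^(-1) y. Explicitly, by the Sherman–Morrison formula, (I - u v^T)^(-1) = I + u v^T/(1 - v·u), i.e. (I - K)^(-1) = I + K/(-19).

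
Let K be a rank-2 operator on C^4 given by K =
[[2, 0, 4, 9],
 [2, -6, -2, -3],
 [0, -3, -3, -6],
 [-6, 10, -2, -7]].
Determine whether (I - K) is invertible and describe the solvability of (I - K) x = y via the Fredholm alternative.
(I - K) is invertible (det(I - K) = 130 ≠ 0), so for every y in C^4 the equation (I - K) x = y has a unique solution.

K has rank 2 and factors as K = U V^T = u1 v1^T + u2 v2^T with u1 = (1, 1, 0, -3), v1 = (2, -3, 1, 3), u2 = (3, -3, -3, 1), v2 = (0, 1, 1, 2) (multiplying out reproduces the displayed K). The nonzero eigenvalues of U V^T coincide with those of the 2 x 2 matrix G = V^T U = [[v1·u1, v1·u2], [v2·u1, v2·u2]] = [[-10, 15], [-5, -4]], and by the Sylvester determinant identity det(I_4 - U V^T) = det(I_2 - V^T U) = det([[11, -15], [5, 5]]) = (11)(5) - (-15)(5) = 130. (Direct check: I - K =
[[-1, 0, -4, -9],
 [-2, 7, 2, 3],
 [0, 3, 4, 6],
 [6, -10, 2, 8]]
has determinant 130.) The finite-dimensional Fredholm alternative says: either (I - K) is invertible, or ker(I - K) ≠ {0} and then range(I - K) = ker((I - K)^*)^⊥, with dim ker(I - K) = dim ker((I - K)^*). Since det(I - K) ≠ 0, 1 is not an eigenvalue of K and ker(I - K) = {0}, so we are in the first case: for every y there is a unique x = (I - K)^(-1) y. (Explicitly, by the Woodbury identity, (I - U V^T)^(-1) = I + U (I_2 - G)^(-1) V^T.)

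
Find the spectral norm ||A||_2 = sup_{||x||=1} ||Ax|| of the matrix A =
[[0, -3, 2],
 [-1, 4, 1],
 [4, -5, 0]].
||A||_2 ≈ 7.9154 (= sqrt(largest eigenvalue of A^T A))

||A||_2 = sigma_max(A) = sqrt(lambda_max(A^T A)). Form the symmetric matrix M = A^T A =
[[17, -24, -1],
 [-24, 50, -2],
 [-1, -2, 5]].
Its characteristic polynomial (trace, sum of principal 2x2 minors, determinant of M give the coefficients) is
  p(λ) = det(λ I - M) = λ^3 - 72λ^2 + 604λ - 1156.
No integer candidate from the rational root theorem (±divisors of 1156) is a root, so the roots are irrational. The cubic discriminant is Δ = 152729168 > 0, so there are three distinct real roots. p(2) = -228 and p(3) = 35 have opposite signs, so a root lies in (2, 3); Newton's method refines it to λ ≈ 2.833. p(6) = 92 and p(7) = -113 have opposite signs, so a root lies in (6, 7); Newton's method refines it to λ ≈ 6.5127. p(62) = -2148 and p(63) = 1175 have opposite signs, so a root lies in (62, 63); Newton's method refines it to λ ≈ 62.6543. Check (Vieta): the three roots sum to 72, matching tr M = 72.
So the eigenvalues of A^T A are ≈ 2.833, 6.5127, 62.6543 (all ≥ 0, as they must be for A^T A). The largest is λ_max ≈ 62.6543, hence ||A||_2 = sqrt(λ_max) ≈ 7.9154.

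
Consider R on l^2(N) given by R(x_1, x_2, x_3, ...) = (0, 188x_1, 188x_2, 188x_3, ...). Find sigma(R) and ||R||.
sigma(R) = closed disk {z in C : |z| ≤ 188}; ||R|| = 188

Note R = 188·U where U is the unit right shift (U x)_k = x_{k-1} (with x_0 := 0); so ||R|| = 188||U|| and sigma(R) = 188·sigma(U). ||R x||^2 = sum_{k≥1} |188x_k|^2 = 35344||x||^2, so ||R|| = 188 and sigma(R) ⊂ {|z| ≤ 188}. For any |lambda| < 188, the equation (R - lambda I) x = 0 forces x_1 = 0, then 188x_k = lambda x_{k+1} ⇒ x = 0, so R has no eigenvalues. But (R - lambda I) is not surjective for |lambda| < 188: solving (R - lambda I) x = e_1 would require x_n proportional to (lambda/188)^(-n), which is not in l^2. So every |lambda| < 188 lies in the residual spectrum. The boundary |lambda| = 188 is in the approximate point spectrum (the spectrum is closed). Hence sigma(R) is the closed disk of radius 188.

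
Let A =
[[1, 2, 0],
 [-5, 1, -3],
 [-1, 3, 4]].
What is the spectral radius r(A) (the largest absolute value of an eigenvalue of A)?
r(A) ≈ 4.3601

The eigenvalues of A are the roots of its characteristic polynomial. With M = A (coefficients from the trace, the sum of principal 2x2 minors, and det A):
  p(λ) = det(λ I - M) = λ^3 - 6λ^2 + 28λ - 59.
No integer candidate from the rational root theorem (±divisors of 59) is a root, so the roots are irrational. The cubic discriminant is Δ = -26131 < 0, so there is one real root and a complex-conjugate pair. p(3) = -2 and p(4) = 21 have opposite signs, so a root lies in (3, 4); Newton's method refines it to λ ≈ 3.1035. Dividing out (λ - (3.1035)) leaves approximately λ^2 - 2.8965λ + 19.0107. For λ^2 - 2.8965λ + 19.0107 the discriminant is -67.6532. It is negative, so the remaining roots are the complex-conjugate pair λ ≈ 1.4482 ± 4.1126i. Their product equals the constant term, so |λ|^2 ≈ 19.0107 and |λ| ≈ 4.3601.
Thus the eigenvalues (to 4 decimals) are 3.1035 (modulus 3.1035); 1.4482 ± 4.1126i (modulus 4.3601). The spectral radius is the largest modulus: r(A) ≈ 4.3601. (Cross-check: r(A) ≤ ||A||_2 ≈ 6.0987; equality holds whenever A is normal, though it can also hold for some non-normal A.)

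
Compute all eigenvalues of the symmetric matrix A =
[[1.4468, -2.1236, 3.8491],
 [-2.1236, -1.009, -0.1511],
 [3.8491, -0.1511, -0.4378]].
sigma(A) ≈ {-4, -1, 5}

A is real symmetric, so its spectrum consists of real eigenvalues. Expanding the characteristic polynomial of the displayed matrix gives
  det(λ I - A) = p(λ) = λ^3 + (0)λ^2 + (-21)λ + (-20).
Solving p(λ) = 0 yields eigenvalues ≈ -4, -1, 5. (A is shown rounded to 4 decimals, so these recover the underlying integer eigenvalues to within that precision.)
Verification: the trace of A = 0 equals the sum of eigenvalues 0, and det(A) ≈ 19.9995 matches the eigenvalue product 20.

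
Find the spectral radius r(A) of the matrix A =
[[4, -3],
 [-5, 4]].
r(A) = (8 + sqrt(60))/2 ≈ 7.873

The eigenvalues of A are the roots of its characteristic polynomial. With M = A (coefficients from the trace and determinant):
  p(λ) = det(λ I - M) = λ^2 - 8λ + 1.
For λ^2 - 8λ + 1 the discriminant is 60. It is nonnegative but not a perfect square, so the roots are real and irrational: λ = (8 ± sqrt(60))/2 ≈ 7.873, 0.127.
Thus the eigenvalues (to 4 decimals) are 7.873 (modulus 7.873); 0.127 (modulus 0.127). The spectral radius is the largest modulus: r(A) = (8 + sqrt(60))/2 ≈ 7.873. (Cross-check: r(A) ≤ ||A||_2 ≈ 8.1231; equality holds whenever A is normal, though it can also hold for some non-normal A.)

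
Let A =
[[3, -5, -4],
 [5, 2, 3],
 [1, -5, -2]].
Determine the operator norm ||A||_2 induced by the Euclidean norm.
||A||_2 ≈ 8.9929 (= sqrt(largest eigenvalue of A^T A))

||A||_2 = sigma_max(A) = sqrt(lambda_max(A^T A)). Form the symmetric matrix M = A^T A =
[[35, -10, 1],
 [-10, 54, 36],
 [1, 36, 29]].
Its characteristic polynomial (trace, sum of principal 2x2 minors, determinant of M give the coefficients) is
  p(λ) = det(λ I - M) = λ^3 - 118λ^2 + 3074λ - 5776.
No integer candidate from the rational root theorem (±divisors of 5776) is a root, so the roots are irrational. The cubic discriminant is Δ = 14234877424 > 0, so there are three distinct real roots. p(2) = -92 and p(3) = 2411 have opposite signs, so a root lies in (2, 3); Newton's method refines it to λ ≈ 2.0352. p(35) = 139 and p(36) = -1384 have opposite signs, so a root lies in (35, 36); Newton's method refines it to λ ≈ 35.0919. p(80) = -3056 and p(81) = 461 have opposite signs, so a root lies in (80, 81); Newton's method refines it to λ ≈ 80.8728. Check (Vieta): the three roots sum to 118, matching tr M = 118.
So the eigenvalues of A^T A are ≈ 2.0352, 35.0919, 80.8728 (all ≥ 0, as they must be for A^T A). The largest is λ_max ≈ 80.8728, hence ||A||_2 = sqrt(λ_max) ≈ 8.9929.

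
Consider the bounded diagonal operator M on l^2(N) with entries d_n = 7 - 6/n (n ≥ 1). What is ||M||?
||M|| = 7

For a diagonal operator on l^2 with entries d_n, ||M|| = sup_n |d_n|. Here d_1 = 1, d_2 = 4, ..., and d_n = 7 - 6/n increases monotonically toward 7. All terms lie in [1, 7), so |d_n| = d_n and the supremum is the limit 7, which is not attained by any individual d_n. Hence ||M|| = 7.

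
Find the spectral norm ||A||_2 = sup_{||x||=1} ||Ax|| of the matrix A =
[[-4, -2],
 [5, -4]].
||A||_2 = sqrt((61 + sqrt(1017))/2) ≈ 6.8151 (= sqrt(largest eigenvalue of A^T A))

||A||_2 = sigma_max(A) = sqrt(lambda_max(A^T A)). Form the symmetric matrix M = A^T A =
[[41, -12],
 [-12, 20]].
Its characteristic polynomial (trace, determinant of M give the coefficients) is
  p(λ) = det(λ I - M) = λ^2 - 61λ + 676.
For λ^2 - 61λ + 676 the discriminant is 1017. It is nonnegative but not a perfect square, so the roots are real and irrational: λ = (61 ± sqrt(1017))/2 ≈ 46.4452, 14.5548.
So the eigenvalues of A^T A are ≈ 14.5548, 46.4452 (all ≥ 0, as they must be for A^T A). The largest is λ_max = (61 + sqrt(1017))/2 ≈ 46.4452, hence ||A||_2 = sqrt(λ_max) = sqrt((61 + sqrt(1017))/2) ≈ 6.8151.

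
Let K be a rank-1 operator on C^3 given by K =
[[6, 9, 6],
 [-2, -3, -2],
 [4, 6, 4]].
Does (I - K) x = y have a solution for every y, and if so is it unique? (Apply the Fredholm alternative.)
(I - K) is invertible (det(I - K) = -6 ≠ 0), so for every y in C^3 the equation (I - K) x = y has a unique solution.

K has rank 1, so it is an outer product K = u v^T: every row of K is a multiple of one row vector. Reading off the entries, u = (-3, 1, -2) and v = (-2, -3, -2) (row i of K equals u_i·v^T). A rank-one matrix u v^T satisfies K u = u (v·u) and kills the (2)-dimensional subspace v^⊥, so its characteristic polynomial is lambda^2 (lambda - v·u) with v·u = tr K = 7. Hence the eigenvalues of I - K are 1 (multiplicity 2) and 1 - (7) = -6, so det(I - K) = -6. (Direct check: I - K =
[[-5, -9, -6],
 [2, 4, 2],
 [-4, -6, -3]]
has determinant -6.) The finite-dimensional Fredholm alternative says: either (I - K) is invertible, or ker(I - K) ≠ {0} and then range(I - K) = ker((I - K)^*)^⊥, with dim ker(I - K) = dim ker((I - K)^*). Since det(I - K) ≠ 0, 1 is not an eigenvalue of K and ker(I - K) = {0}, so we are in the first case: for every y there is a unique x = (I - K)^(-1) y. Explicitly, by the Sherman–Morrison formula, (I - u v^T)^(-1) = I + u v^T/(1 - v·u), i.e. (I - K)^(-1) = I + K/(-6).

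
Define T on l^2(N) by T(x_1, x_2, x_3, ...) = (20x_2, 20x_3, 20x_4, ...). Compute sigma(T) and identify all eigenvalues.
sigma(T) = closed disk {z in C : |z| ≤ 20}; sigma_p(T) = open disk {z in C : |z| < 20}

Note T = 20·V where V is the unit left shift (V x)_k = x_{k+1}; so sigma(T) = 20·sigma(V) and ||T|| = 20||V||. ||T x||^2 = 400sum_{k≥2} |x_k|^2 ≤ 400||x||^2, with equality on {x : x_1 = 0}, so ||T|| = 20. For any lambda with |lambda| < 20, set r = lambda/20 (|r| < 1); the vector x = (1, r, r^2, ...) is in l^2 and satisfies T x = 20(r, r^2, ...) = lambda x, so lambda is an eigenvalue. On the boundary |lambda| = 20 the geometric series diverges, so no l^2 eigenvector exists, but these lambda lie in the approximate point spectrum. Hence sigma(T) is the closed disk of radius 20 and sigma_p(T) is the open disk.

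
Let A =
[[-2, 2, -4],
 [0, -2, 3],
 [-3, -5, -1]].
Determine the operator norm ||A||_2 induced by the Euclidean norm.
||A||_2 ≈ 6.3014 (= sqrt(largest eigenvalue of A^T A))

||A||_2 = sigma_max(A) = sqrt(lambda_max(A^T A)). Form the symmetric matrix M = A^T A =
[[13, 11, 11],
 [11, 33, -9],
 [11, -9, 26]].
Its characteristic polynomial (trace, sum of principal 2x2 minors, determinant of M give the coefficients) is
  p(λ) = det(λ I - M) = λ^3 - 72λ^2 + 1302λ - 784.
No integer candidate from the rational root theorem (±divisors of 784) is a root, so the roots are irrational. The cubic discriminant is Δ = 95128992 > 0, so there are three distinct real roots. p(0) = -784 and p(1) = 447 have opposite signs, so a root lies in (0, 1); Newton's method refines it to λ ≈ 0.6235. p(31) = 177 and p(32) = -80 have opposite signs, so a root lies in (31, 32); Newton's method refines it to λ ≈ 31.6692. p(39) = -199 and p(40) = 96 have opposite signs, so a root lies in (39, 40); Newton's method refines it to λ ≈ 39.7074. Check (Vieta): the three roots sum to 72, matching tr M = 72.
So the eigenvalues of A^T A are ≈ 0.6235, 31.6692, 39.7074 (all ≥ 0, as they must be for A^T A). The largest is λ_max ≈ 39.7074, hence ||A||_2 = sqrt(λ_max) ≈ 6.3014.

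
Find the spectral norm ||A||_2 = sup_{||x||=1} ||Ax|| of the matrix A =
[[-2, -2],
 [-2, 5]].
||A||_2 = sqrt((37 + sqrt(585))/2) ≈ 5.5311 (= sqrt(largest eigenvalue of A^T A))

||A||_2 = sigma_max(A) = sqrt(lambda_max(A^T A)). Form the symmetric matrix M = A^T A =
[[8, -6],
 [-6, 29]].
Its characteristic polynomial (trace, determinant of M give the coefficients) is
  p(λ) = det(λ I - M) = λ^2 - 37λ + 196.
For λ^2 - 37λ + 196 the discriminant is 585. It is nonnegative but not a perfect square, so the roots are real and irrational: λ = (37 ± sqrt(585))/2 ≈ 30.5934, 6.4066.
So the eigenvalues of A^T A are ≈ 6.4066, 30.5934 (all ≥ 0, as they must be for A^T A). The largest is λ_max = (37 + sqrt(585))/2 ≈ 30.5934, hence ||A||_2 = sqrt(λ_max) = sqrt((37 + sqrt(585))/2) ≈ 5.5311.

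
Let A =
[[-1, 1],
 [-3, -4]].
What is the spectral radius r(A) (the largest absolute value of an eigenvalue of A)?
r(A) = sqrt(7) ≈ 2.6458

The eigenvalues of A are the roots of its characteristic polynomial. With M = A (coefficients from the trace and determinant):
  p(λ) = det(λ I - M) = λ^2 + 5λ + 7.
For λ^2 + 5λ + 7 the discriminant is -3. It is negative, so the roots are the complex-conjugate pair λ = -5/2 ± (sqrt(3)/2) i ≈ -2.5 ± 0.866i. For a conjugate pair the product of the roots equals the constant term, so |λ|^2 = 7 and |λ| = sqrt(7) ≈ 2.6458.
Thus the eigenvalues (to 4 decimals) are -2.5 ± 0.866i (modulus 2.6458). The spectral radius is the largest modulus: r(A) = sqrt(7) ≈ 2.6458. (Cross-check: r(A) ≤ ||A||_2 ≈ 5.0043; equality holds whenever A is normal, though it can also hold for some non-normal A.)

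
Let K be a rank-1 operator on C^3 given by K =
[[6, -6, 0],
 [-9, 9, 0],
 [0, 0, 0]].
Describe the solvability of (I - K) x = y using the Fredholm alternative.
(I - K) is invertible (det(I - K) = -14 ≠ 0), so for every y in C^3 the equation (I - K) x = y has a unique solution.

K has rank 1, so it is an outer product K = u v^T: every row of K is a multiple of one row vector. Reading off the entries, u = (-2, 3, 0) and v = (-3, 3, 0) (row i of K equals u_i·v^T). A rank-one matrix u v^T satisfies K u = u (v·u) and kills the (2)-dimensional subspace v^⊥, so its characteristic polynomial is lambda^2 (lambda - v·u) with v·u = tr K = 15. Hence the eigenvalues of I - K are 1 (multiplicity 2) and 1 - (15) = -14, so det(I - K) = -14. (Direct check: I - K =
[[-5, 6, 0],
 [9, -8, 0],
 [0, 0, 1]]
has determinant -14.) The finite-dimensional Fredholm alternative says: either (I - K) is invertible, or ker(I - K) ≠ {0} and then range(I - K) = ker((I - K)^*)^⊥, with dim ker(I - K) = dim ker((I - K)^*). Since det(I - K) ≠ 0, 1 is not an eigenvalue of K and ker(I - K) = {0}, so we are in the first case: for every y there is a unique x = (I - K)^(-1) y. Explicitly, by the Sherman–Morrison formula, (I - u v^T)^(-1) = I + u v^T/(1 - v·u), i.e. (I - K)^(-1) = I + K/(-14).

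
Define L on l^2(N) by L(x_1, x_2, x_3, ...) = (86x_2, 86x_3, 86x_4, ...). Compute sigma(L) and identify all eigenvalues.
sigma(L) = closed disk {z in C : |z| ≤ 86}; sigma_p(L) = open disk {z in C : |z| < 86}

Note L = 86·V where V is the unit left shift (V x)_k = x_{k+1}; so sigma(L) = 86·sigma(V) and ||L|| = 86||V||. ||L x||^2 = 7396sum_{k≥2} |x_k|^2 ≤ 7396||x||^2, with equality on {x : x_1 = 0}, so ||L|| = 86. For any lambda with |lambda| < 86, set r = lambda/86 (|r| < 1); the vector x = (1, r, r^2, ...) is in l^2 and satisfies L x = 86(r, r^2, ...) = lambda x, so lambda is an eigenvalue. On the boundary |lambda| = 86 the geometric series diverges, so no l^2 eigenvector exists, but these lambda lie in the approximate point spectrum. Hence sigma(L) is the closed disk of radius 86 and sigma_p(L) is the open disk.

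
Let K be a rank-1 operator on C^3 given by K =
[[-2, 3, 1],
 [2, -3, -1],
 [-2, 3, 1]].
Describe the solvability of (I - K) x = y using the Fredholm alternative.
(I - K) is invertible (det(I - K) = 5 ≠ 0), so for every y in C^3 the equation (I - K) x = y has a unique solution.

K has rank 1, so it is an outer product K = u v^T: every row of K is a multiple of one row vector. Reading off the entries, u = (1, -1, 1) and v = (-2, 3, 1) (row i of K equals u_i·v^T). A rank-one matrix u v^T satisfies K u = u (v·u) and kills the (2)-dimensional subspace v^⊥, so its characteristic polynomial is lambda^2 (lambda - v·u) with v·u = tr K = -4. Hence the eigenvalues of I - K are 1 (multiplicity 2) and 1 - (-4) = 5, so det(I - K) = 5. (Direct check: I - K =
[[3, -3, -1],
 [-2, 4, 1],
 [2, -3, 0]]
has determinant 5.) The finite-dimensional Fredholm alternative says: either (I - K) is invertible, or ker(I - K) ≠ {0} and then range(I - K) = ker((I - K)^*)^⊥, with dim ker(I - K) = dim ker((I - K)^*). Since det(I - K) ≠ 0, 1 is not an eigenvalue of K and ker(I - K) = {0}, so we are in the first case: for every y there is a unique x = (I - K)^(-1) y. Explicitly, by the Sherman–Morrison formula, (I - u v^T)^(-1) = I + u v^T/(1 - v·u), i.e. (I - K)^(-1) = I + K/(5).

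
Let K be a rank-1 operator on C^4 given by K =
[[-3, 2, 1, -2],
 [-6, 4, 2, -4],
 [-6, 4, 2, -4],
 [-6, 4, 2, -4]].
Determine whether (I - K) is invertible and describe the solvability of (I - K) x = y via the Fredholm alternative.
(I - K) is invertible (det(I - K) = 2 ≠ 0), so for every y in C^4 the equation (I - K) x = y has a unique solution.

K has rank 1, so it is an outer product K = u v^T: every row of K is a multiple of one row vector. Reading off the entries, u = (-1, -2, -2, -2) and v = (3, -2, -1, 2) (row i of K equals u_i·v^T). A rank-one matrix u v^T satisfies K u = u (v·u) and kills the (3)-dimensional subspace v^⊥, so its characteristic polynomial is lambda^3 (lambda - v·u) with v·u = tr K = -1. Hence the eigenvalues of I - K are 1 (multiplicity 3) and 1 - (-1) = 2, so det(I - K) = 2. (Direct check: I - K =
[[4, -2, -1, 2],
 [6, -3, -2, 4],
 [6, -4, -1, 4],
 [6, -4, -2, 5]]
has determinant 2.) The finite-dimensional Fredholm alternative says: either (I - K) is invertible, or ker(I - K) ≠ {0} and then range(I - K) = ker((I - K)^*)^⊥, with dim ker(I - K) = dim ker((I - K)^*). Since det(I - K) ≠ 0, 1 is not an eigenvalue of K and ker(I - K) = {0}, so we are in the first case: for every y there is a unique x = (I - K)^(-1) y. Explicitly, by the Sherman–Morrison formula, (I - u v^T)^(-1) = I + u v^T/(1 - v·u), i.e. (I - K)^(-1) = I + K/(2).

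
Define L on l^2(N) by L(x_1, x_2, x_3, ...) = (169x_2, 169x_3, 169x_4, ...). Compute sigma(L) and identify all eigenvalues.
sigma(L) = closed disk {z in C : |z| ≤ 169}; sigma_p(L) = open disk {z in C : |z| < 169}

Note L = 169·V where V is the unit left shift (V x)_k = x_{k+1}; so sigma(L) = 169·sigma(V) and ||L|| = 169||V||. ||L x||^2 = 28561sum_{k≥2} |x_k|^2 ≤ 28561||x||^2, with equality on {x : x_1 = 0}, so ||L|| = 169. For any lambda with |lambda| < 169, set r = lambda/169 (|r| < 1); the vector x = (1, r, r^2, ...) is in l^2 and satisfies L x = 169(r, r^2, ...) = lambda x, so lambda is an eigenvalue. On the boundary |lambda| = 169 the geometric series diverges, so no l^2 eigenvector exists, but these lambda lie in the approximate point spectrum. Hence sigma(L) is the closed disk of radius 169 and sigma_p(L) is the open disk.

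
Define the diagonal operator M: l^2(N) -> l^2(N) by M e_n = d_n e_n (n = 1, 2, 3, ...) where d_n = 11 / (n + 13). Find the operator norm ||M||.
||M|| = 11/14 (attained at n = 1)

For M diagonal, ||M|| = sup_n |d_n| = sup_n 11/(n + 13). This is positive and strictly decreasing in n, so the supremum is attained at n = 1: d_1 = 11/(1 + 13) = 11/14. Hence ||M|| = 11/14.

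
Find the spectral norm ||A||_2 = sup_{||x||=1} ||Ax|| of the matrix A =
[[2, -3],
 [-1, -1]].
||A||_2 = sqrt((15 + sqrt(125))/2) ≈ 3.618 (= sqrt(largest eigenvalue of A^T A))

||A||_2 = sigma_max(A) = sqrt(lambda_max(A^T A)). Form the symmetric matrix M = A^T A =
[[5, -5],
 [-5, 10]].
Its characteristic polynomial (trace, determinant of M give the coefficients) is
  p(λ) = det(λ I - M) = λ^2 - 15λ + 25.
For λ^2 - 15λ + 25 the discriminant is 125. It is nonnegative but not a perfect square, so the roots are real and irrational: λ = (15 ± sqrt(125))/2 ≈ 13.0902, 1.9098.
So the eigenvalues of A^T A are ≈ 1.9098, 13.0902 (all ≥ 0, as they must be for A^T A). The largest is λ_max = (15 + sqrt(125))/2 ≈ 13.0902, hence ||A||_2 = sqrt(λ_max) = sqrt((15 + sqrt(125))/2) ≈ 3.618.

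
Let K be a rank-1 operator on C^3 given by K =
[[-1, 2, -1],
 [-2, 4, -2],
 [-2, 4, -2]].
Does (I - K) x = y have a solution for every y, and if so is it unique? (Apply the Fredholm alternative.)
(I - K) is singular (det(I - K) = 0, i.e. 1 ∈ sigma(K)). (I - K) x = y is solvable iff y ⊥ ker((I - K)^*) = span{(-1, 2, -1)}, i.e. iff -y_1 + 2y_2 - y_3 = 0. When solvable, the solutions are x = y + c·(1, 2, 2), c arbitrary (ker(I - K) = span{(1, 2, 2)}, dimension 1).

K has rank 1, so it is an outer product K = u v^T: every row of K is a multiple of one row vector. Reading off the entries, u = (1, 2, 2) and v = (-1, 2, -1) (row i of K equals u_i·v^T). A rank-one matrix u v^T satisfies K u = u (v·u) and kills the (2)-dimensional subspace v^⊥, so its characteristic polynomial is lambda^2 (lambda - v·u) with v·u = tr K = 1. Hence the eigenvalues of I - K are 1 (multiplicity 2) and 1 - (1) = 0, so det(I - K) = 0. (Direct check: I - K =
[[2, -2, 1],
 [2, -3, 2],
 [2, -4, 3]]
has determinant 0.) So 1 is an eigenvalue of K and (I - K) is not invertible. The finite-dimensional Fredholm alternative says: either (I - K) is invertible, or ker(I - K) ≠ {0} and then range(I - K) = ker((I - K)^*)^⊥, with dim ker(I - K) = dim ker((I - K)^*). We are in the second case, so we need both kernels. Kernel of I - K: (I - K) u = u - u (v·u) = u - u = 0, so ker(I - K) = span{u} = span{(1, 2, 2)} (it is exactly 1-dimensional because rank(I - K) = 2). Kernel of the adjoint: K is real, so (I - K)^* = I - K^T = I - v u^T, and (I - v u^T) v = v - v (u·v) = 0; hence ker((I - K)^*) = span{v} = span{(-1, 2, -1)}. Therefore (I - K) x = y is solvable iff <y, v> = 0, i.e. iff -y_1 + 2y_2 - y_3 = 0. When this holds, K y = u (v·y) = 0, so (I - K) y = y and x = y is a particular solution; the full solution set is the line x = y + c·u = y + c·(1, 2, 2), c ∈ C.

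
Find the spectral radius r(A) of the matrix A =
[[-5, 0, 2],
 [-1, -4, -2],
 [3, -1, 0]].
r(A) = 6

The eigenvalues of A are the roots of its characteristic polynomial. With M = A (coefficients from the trace, the sum of principal 2x2 minors, and det A):
  p(λ) = det(λ I - M) = λ^3 + 9λ^2 + 12λ - 36.
By the rational root theorem any rational root is an integer divisor of 36. Testing λ = -6: p(-6) = -216 + 324 - 72 - 36 = 0, so λ = -6 is a root. Dividing out (λ + 6) leaves p(λ) = (λ + 6)(λ^2 + 3λ - 6). For λ^2 + 3λ - 6 the discriminant is 33. It is nonnegative but not a perfect square, so the roots are real and irrational: λ = (-3 ± sqrt(33))/2 ≈ 1.3723, -4.3723.
Thus the eigenvalues (to 4 decimals) are 1.3723 (modulus 1.3723); -4.3723 (modulus 4.3723); -6 (modulus 6). The spectral radius is the largest modulus: r(A) = 6. (Cross-check: r(A) ≤ ||A||_2 ≈ 6.1045; equality holds whenever A is normal, though it can also hold for some non-normal A.)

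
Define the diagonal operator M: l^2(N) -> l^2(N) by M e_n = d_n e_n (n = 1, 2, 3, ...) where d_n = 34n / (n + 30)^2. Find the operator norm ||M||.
||M|| = 17/60 (attained at n = 30)

For M diagonal, ||M|| = sup_n |d_n|. Treat f(x) = 34x / (x + 30)^2 for real x > 0. By the quotient rule, f'(x) = 34(30 - x)/(x + 30)^3, which is positive for x < 30 and negative for x > 30. So f has a unique maximum at x = 30, and since 30 is a positive integer, the supremum over n ≥ 1 is attained at n = 30: d_30 = 34·30/(30 + 30)^2 = 34·30/3600 = 17/60. Hence ||M|| = 17/60.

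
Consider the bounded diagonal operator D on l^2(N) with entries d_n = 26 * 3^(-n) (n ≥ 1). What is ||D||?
||D|| = 26/3 (attained at n = 1)

For D diagonal, ||D|| = sup_n |d_n|. The sequence d_n = 26 * 3^(-n) is positive and strictly decreasing (ratio 3^(-1) < 1), so the supremum is d_1 = 26/3. Hence ||D|| = 26/3.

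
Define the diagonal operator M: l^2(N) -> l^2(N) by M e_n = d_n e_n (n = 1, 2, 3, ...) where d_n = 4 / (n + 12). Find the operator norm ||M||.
||M|| = 4/13 (attained at n = 1)

For M diagonal, ||M|| = sup_n |d_n| = sup_n 4/(n + 12). This is positive and strictly decreasing in n, so the supremum is attained at n = 1: d_1 = 4/(1 + 12) = 4/13. Hence ||M|| = 4/13.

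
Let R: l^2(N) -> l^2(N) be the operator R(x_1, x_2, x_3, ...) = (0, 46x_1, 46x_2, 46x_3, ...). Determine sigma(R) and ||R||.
sigma(R) = closed disk {z in C : |z| ≤ 46}; ||R|| = 46

Note R = 46·U where U is the unit right shift (U x)_k = x_{k-1} (with x_0 := 0); so ||R|| = 46||U|| and sigma(R) = 46·sigma(U). ||R x||^2 = sum_{k≥1} |46x_k|^2 = 2116||x||^2, so ||R|| = 46 and sigma(R) ⊂ {|z| ≤ 46}. For any |lambda| < 46, the equation (R - lambda I) x = 0 forces x_1 = 0, then 46x_k = lambda x_{k+1} ⇒ x = 0, so R has no eigenvalues. But (R - lambda I) is not surjective for |lambda| < 46: solving (R - lambda I) x = e_1 would require x_n proportional to (lambda/46)^(-n), which is not in l^2. So every |lambda| < 46 lies in the residual spectrum. The boundary |lambda| = 46 is in the approximate point spectrum (the spectrum is closed). Hence sigma(R) is the closed disk of radius 46.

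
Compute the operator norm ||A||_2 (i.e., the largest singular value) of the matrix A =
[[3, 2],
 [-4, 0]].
||A||_2 = sqrt((29 + sqrt(585))/2) ≈ 5.1569 (= sqrt(largest eigenvalue of A^T A))

||A||_2 = sigma_max(A) = sqrt(lambda_max(A^T A)). Form the symmetric matrix M = A^T A =
[[25, 6],
 [6, 4]].
Its characteristic polynomial (trace, determinant of M give the coefficients) is
  p(λ) = det(λ I - M) = λ^2 - 29λ + 64.
For λ^2 - 29λ + 64 the discriminant is 585. It is nonnegative but not a perfect square, so the roots are real and irrational: λ = (29 ± sqrt(585))/2 ≈ 26.5934, 2.4066.
So the eigenvalues of A^T A are ≈ 2.4066, 26.5934 (all ≥ 0, as they must be for A^T A). The largest is λ_max = (29 + sqrt(585))/2 ≈ 26.5934, hence ||A||_2 = sqrt(λ_max) = sqrt((29 + sqrt(585))/2) ≈ 5.1569.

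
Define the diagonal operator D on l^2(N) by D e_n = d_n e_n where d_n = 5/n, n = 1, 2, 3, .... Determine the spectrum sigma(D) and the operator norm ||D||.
sigma(D) = {5/n : n ≥ 1} ∪ {0}; ||D|| = 5

A bounded diagonal operator on l^2 with diagonal entries d_n has spectrum equal to the closure of {d_n : n ≥ 1}: every d_n is an eigenvalue (with eigenvector e_n), so {d_n} ⊂ sigma(D); the spectrum is closed, so its closure is too; and for lambda not in the closure, (D - lambda I) has bounded inverse (the diagonal entries 1/(d_n - lambda) are bounded). For our sequence d_n = 5/n, n = 1, 2, 3, ...:
  - {d_n} = {5/n : n ≥ 1}; the only limit point is 0
  - closure = {5/n : n ≥ 1} ∪ {0}
For the norm: a diagonal operator has ||D|| = sup_n |d_n|. Here d_n = 5/n is positive and decreasing, so sup_n |d_n| = d_1 = 5. So ||D|| = 5.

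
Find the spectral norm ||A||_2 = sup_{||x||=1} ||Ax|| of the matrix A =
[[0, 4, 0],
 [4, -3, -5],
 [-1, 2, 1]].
||A||_2 ≈ 7.6872 (= sqrt(largest eigenvalue of A^T A))

||A||_2 = sigma_max(A) = sqrt(lambda_max(A^T A)). Form the symmetric matrix M = A^T A =
[[17, -14, -21],
 [-14, 29, 17],
 [-21, 17, 26]].
Its characteristic polynomial (trace, sum of principal 2x2 minors, determinant of M give the coefficients) is
  p(λ) = det(λ I - M) = λ^3 - 72λ^2 + 763λ - 16.
No integer candidate from the rational root theorem (±divisors of 16) is a root, so the roots are irrational. The cubic discriminant is Δ = 1233111092 > 0, so there are three distinct real roots. p(0) = -16 and p(1) = 676 have opposite signs, so a root lies in (0, 1); Newton's method refines it to λ ≈ 0.021. p(12) = 500 and p(13) = -68 have opposite signs, so a root lies in (12, 13); Newton's method refines it to λ ≈ 12.8863. p(59) = -252 and p(60) = 2564 have opposite signs, so a root lies in (59, 60); Newton's method refines it to λ ≈ 59.0927. Check (Vieta): the three roots sum to 72, matching tr M = 72.
So the eigenvalues of A^T A are ≈ 0.021, 12.8863, 59.0927 (all ≥ 0, as they must be for A^T A). The largest is λ_max ≈ 59.0927, hence ||A||_2 = sqrt(λ_max) ≈ 7.6872.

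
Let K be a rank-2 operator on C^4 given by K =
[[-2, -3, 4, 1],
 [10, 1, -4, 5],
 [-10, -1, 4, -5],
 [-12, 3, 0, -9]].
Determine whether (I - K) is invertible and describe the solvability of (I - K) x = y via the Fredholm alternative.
(I - K) is invertible (det(I - K) = 37 ≠ 0), so for every y in C^4 the equation (I - K) x = y has a unique solution.

K has rank 2 and factors as K = U V^T = u1 v1^T + u2 v2^T with u1 = (1, -3, 3, 3), v1 = (-3, -1, 2, -1), u2 = (-1, -1, 1, 3), v2 = (-1, 2, -2, -2) (multiplying out reproduces the displayed K). The nonzero eigenvalues of U V^T coincide with those of the 2 x 2 matrix G = V^T U = [[v1·u1, v1·u2], [v2·u1, v2·u2]] = [[3, 3], [-19, -9]], and by the Sylvester determinant identity det(I_4 - U V^T) = det(I_2 - V^T U) = det([[-2, -3], [19, 10]]) = (-2)(10) - (-3)(19) = 37. (Direct check: I - K =
[[3, 3, -4, -1],
 [-10, 0, 4, -5],
 [10, 1, -3, 5],
 [12, -3, 0, 10]]
has determinant 37.) The finite-dimensional Fredholm alternative says: either (I - K) is invertible, or ker(I - K) ≠ {0} and then range(I - K) = ker((I - K)^*)^⊥, with dim ker(I - K) = dim ker((I - K)^*). Since det(I - K) ≠ 0, 1 is not an eigenvalue of K and ker(I - K) = {0}, so we are in the first case: for every y there is a unique x = (I - K)^(-1) y. (Explicitly, by the Woodbury identity, (I - U V^T)^(-1) = I + U (I_2 - G)^(-1) V^T.)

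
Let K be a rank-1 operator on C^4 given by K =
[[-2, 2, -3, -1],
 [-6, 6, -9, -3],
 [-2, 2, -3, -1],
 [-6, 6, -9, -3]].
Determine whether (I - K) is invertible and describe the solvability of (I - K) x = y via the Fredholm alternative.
(I - K) is invertible (det(I - K) = 3 ≠ 0), so for every y in C^4 the equation (I - K) x = y has a unique solution.

K has rank 1, so it is an outer product K = u v^T: every row of K is a multiple of one row vector. Reading off the entries, u = (1, 3, 1, 3) and v = (-2, 2, -3, -1) (row i of K equals u_i·v^T). A rank-one matrix u v^T satisfies K u = u (v·u) and kills the (3)-dimensional subspace v^⊥, so its characteristic polynomial is lambda^3 (lambda - v·u) with v·u = tr K = -2. Hence the eigenvalues of I - K are 1 (multiplicity 3) and 1 - (-2) = 3, so det(I - K) = 3. (Direct check: I - K =
[[3, -2, 3, 1],
 [6, -5, 9, 3],
 [2, -2, 4, 1],
 [6, -6, 9, 4]]
has determinant 3.) The finite-dimensional Fredholm alternative says: either (I - K) is invertible, or ker(I - K) ≠ {0} and then range(I - K) = ker((I - K)^*)^⊥, with dim ker(I - K) = dim ker((I - K)^*). Since det(I - K) ≠ 0, 1 is not an eigenvalue of K and ker(I - K) = {0}, so we are in the first case: for every y there is a unique x = (I - K)^(-1) y. Explicitly, by the Sherman–Morrison formula, (I - u v^T)^(-1) = I + u v^T/(1 - v·u), i.e. (I - K)^(-1) = I + K/(3).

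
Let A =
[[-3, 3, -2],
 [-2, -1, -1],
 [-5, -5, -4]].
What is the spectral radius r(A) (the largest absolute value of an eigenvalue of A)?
r(A) ≈ 6.8851

The eigenvalues of A are the roots of its characteristic polynomial. With M = A (coefficients from the trace, the sum of principal 2x2 minors, and det A):
  p(λ) = det(λ I - M) = λ^3 + 8λ^2 + 10λ + 16.
No integer candidate from the rational root theorem (±divisors of 16) is a root, so the roots are irrational. The cubic discriminant is Δ = -14240 < 0, so there is one real root and a complex-conjugate pair. p(-7) = -5 and p(-6) = 28 have opposite signs, so a root lies in (-7, -6); Newton's method refines it to λ ≈ -6.8851. Dividing out (λ - (-6.8851)) leaves approximately λ^2 + 1.1149λ + 2.3239. For λ^2 + 1.1149λ + 2.3239 the discriminant is -8.0524. It is negative, so the remaining roots are the complex-conjugate pair λ ≈ -0.5574 ± 1.4188i. Their product equals the constant term, so |λ|^2 ≈ 2.3239 and |λ| ≈ 1.5244.
Thus the eigenvalues (to 4 decimals) are -6.8851 (modulus 6.8851); -0.5574 ± 1.4188i (modulus 1.5244). The spectral radius is the largest modulus: r(A) ≈ 6.8851. (Cross-check: r(A) ≤ ||A||_2 ≈ 8.5513; equality holds whenever A is normal, though it can also hold for some non-normal A.)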